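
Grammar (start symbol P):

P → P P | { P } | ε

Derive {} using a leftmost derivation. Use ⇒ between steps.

P⇒PP⇒PPP⇒PPPP⇒PPPPP⇒{P}PPPP⇒{}PPPP⇒{}PPP⇒{}PP⇒{}P⇒{}

P ⇒ PP   [P → P P]
PP ⇒ PPP   [P → P P]
PPP ⇒ PPPP   [P → P P]
PPPP ⇒ PPPPP   [P → P P]
PPPPP ⇒ {P}PPPP   [P → { P }]
{P}PPPP ⇒ {}PPPP   [P → ε]
{}PPPP ⇒ {}PPP   [P → ε]
{}PPP ⇒ {}PP   [P → ε]
{}PP ⇒ {}P   [P → ε]
{}P ⇒ {}   [P → ε]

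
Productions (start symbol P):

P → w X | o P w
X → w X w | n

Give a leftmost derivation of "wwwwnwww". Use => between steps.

P => wX => wwXw => wwwXww => wwwwXwww => wwwwnwww

P => wX   [P → w X]
wX => wwXw   [X → w X w]
wwXw => wwwXww   [X → w X w]
wwwXww => wwwwXwww   [X → w X w]
wwwwXwww => wwwwnwww   [X → n]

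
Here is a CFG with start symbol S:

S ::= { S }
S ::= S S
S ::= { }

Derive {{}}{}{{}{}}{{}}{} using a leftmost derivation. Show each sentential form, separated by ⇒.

S ⇒ SS   [S ::= S S]
SS ⇒ SSS   [S ::= S S]
SSS ⇒ SSSS   [S ::= S S]
SSSS ⇒ {S}SSS   [S ::= { S }]
{S}SSS ⇒ {{}}SSS   [S ::= { }]
{{}}SSS ⇒ {{}}{}SS   [S ::= { }]
{{}}{}SS ⇒ {{}}{}SSS   [S ::= S S]
{{}}{}SSS ⇒ {{}}{}{S}SS   [S ::= { S }]
{{}}{}{S}SS ⇒ {{}}{}{SS}SS   [S ::= S S]
{{}}{}{SS}SS ⇒ {{}}{}{{}S}SS   [S ::= { }]
{{}}{}{{}S}SS ⇒ {{}}{}{{}{}}SS   [S ::= { }]
{{}}{}{{}{}}SS ⇒ {{}}{}{{}{}}{S}S   [S ::= { S }]
{{}}{}{{}{}}{S}S ⇒ {{}}{}{{}{}}{{}}S   [S ::= { }]
{{}}{}{{}{}}{{}}S ⇒ {{}}{}{{}{}}{{}}{}   [S ::= { }]

S ⇒ SS ⇒ SSS ⇒ SSSS ⇒ {S}SSS ⇒ {{}}SSS ⇒ {{}}{}SS ⇒ {{}}{}SSS ⇒ {{}}{}{S}SS ⇒ {{}}{}{SS}SS ⇒ {{}}{}{{}S}SS ⇒ {{}}{}{{}{}}SS ⇒ {{}}{}{{}{}}{S}S ⇒ {{}}{}{{}{}}{{}}S ⇒ {{}}{}{{}{}}{{}}{}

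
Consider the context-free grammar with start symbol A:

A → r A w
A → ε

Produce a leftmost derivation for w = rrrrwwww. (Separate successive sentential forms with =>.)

A=>rAw=>rrAww=>rrrAwww=>rrrrAwwww=>rrrrwwww

A => rAw   [A → r A w]
rAw => rrAww   [A → r A w]
rrAww => rrrAwww   [A → r A w]
rrrAwww => rrrrAwwww   [A → r A w]
rrrrAwwww => rrrrwwww   [A → ε]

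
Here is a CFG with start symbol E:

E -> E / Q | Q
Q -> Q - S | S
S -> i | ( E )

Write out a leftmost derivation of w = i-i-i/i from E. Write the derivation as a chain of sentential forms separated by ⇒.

E ⇒ E/Q ⇒ Q/Q ⇒ Q-S/Q ⇒ Q-S-S/Q ⇒ S-S-S/Q ⇒ i-S-S/Q ⇒ i-i-S/Q ⇒ i-i-i/Q ⇒ i-i-i/S ⇒ i-i-i/i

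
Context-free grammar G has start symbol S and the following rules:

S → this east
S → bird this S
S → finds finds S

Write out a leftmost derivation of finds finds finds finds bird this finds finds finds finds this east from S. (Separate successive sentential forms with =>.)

S => finds finds S => finds finds finds finds S => finds finds finds finds bird this S => finds finds finds finds bird this finds finds S => finds finds finds finds bird this finds finds finds finds S => finds finds finds finds bird this finds finds finds finds this east

S => finds finds S   [S → finds finds S]
finds finds S => finds finds finds finds S   [S → finds finds S]
finds finds finds finds S => finds finds finds finds bird this S   [S → bird this S]
finds finds finds finds bird this S => finds finds finds finds bird this finds finds S   [S → finds finds S]
finds finds finds finds bird this finds finds S => finds finds finds finds bird this finds finds finds finds S   [S → finds finds S]
finds finds finds finds bird this finds finds finds finds S => finds finds finds finds bird this finds finds finds finds this east   [S → this east]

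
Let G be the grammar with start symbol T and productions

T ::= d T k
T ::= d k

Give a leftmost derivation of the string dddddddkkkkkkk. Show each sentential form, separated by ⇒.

T ⇒ dTk   [T ::= d T k]
dTk ⇒ ddTkk   [T ::= d T k]
ddTkk ⇒ dddTkkk   [T ::= d T k]
dddTkkk ⇒ ddddTkkkk   [T ::= d T k]
ddddTkkkk ⇒ dddddTkkkkk   [T ::= d T k]
dddddTkkkkk ⇒ ddddddTkkkkkk   [T ::= d T k]
ddddddTkkkkkk ⇒ dddddddkkkkkkk   [T ::= d k]

T ⇒ dTk ⇒ ddTkk ⇒ dddTkkk ⇒ ddddTkkkk ⇒ dddddTkkkkk ⇒ ddddddTkkkkkk ⇒ dddddddkkkkkkk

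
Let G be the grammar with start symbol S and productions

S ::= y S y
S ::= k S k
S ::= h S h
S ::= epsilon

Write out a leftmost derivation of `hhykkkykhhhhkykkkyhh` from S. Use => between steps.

S => hSh => hhShh => hhySyhh => hhykSkyhh => hhykkSkkyhh => hhykkkSkkkyhh => hhykkkySykkkyhh => hhykkkykSkykkkyhh => hhykkkykhShkykkkyhh => hhykkkykhhShhkykkkyhh => hhykkkykhhhhkykkkyhh

S => hSh   [S ::= h S h]
hSh => hhShh   [S ::= h S h]
hhShh => hhySyhh   [S ::= y S y]
hhySyhh => hhykSkyhh   [S ::= k S k]
hhykSkyhh => hhykkSkkyhh   [S ::= k S k]
hhykkSkkyhh => hhykkkSkkkyhh   [S ::= k S k]
hhykkkSkkkyhh => hhykkkySykkkyhh   [S ::= y S y]
hhykkkySykkkyhh => hhykkkykSkykkkyhh   [S ::= k S k]
hhykkkykSkykkkyhh => hhykkkykhShkykkkyhh   [S ::= h S h]
hhykkkykhShkykkkyhh => hhykkkykhhShhkykkkyhh   [S ::= h S h]
hhykkkykhhShhkykkkyhh => hhykkkykhhhhkykkkyhh   [S ::= epsilon]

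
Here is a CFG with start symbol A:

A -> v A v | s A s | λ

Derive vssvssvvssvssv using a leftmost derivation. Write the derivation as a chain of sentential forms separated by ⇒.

A ⇒ vAv   [A -> v A v]
vAv ⇒ vsAsv   [A -> s A s]
vsAsv ⇒ vssAssv   [A -> s A s]
vssAssv ⇒ vssvAvssv   [A -> v A v]
vssvAvssv ⇒ vssvsAsvssv   [A -> s A s]
vssvsAsvssv ⇒ vssvssAssvssv   [A -> s A s]
vssvssAssvssv ⇒ vssvssvAvssvssv   [A -> v A v]
vssvssvAvssvssv ⇒ vssvssvvssvssv   [A -> λ]

A ⇒ vAv ⇒ vsAsv ⇒ vssAssv ⇒ vssvAvssv ⇒ vssvsAsvssv ⇒ vssvssAssvssv ⇒ vssvssvAvssvssv ⇒ vssvssvvssvssv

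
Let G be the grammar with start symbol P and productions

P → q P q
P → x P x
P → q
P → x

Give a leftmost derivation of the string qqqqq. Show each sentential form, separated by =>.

P=>qPq=>qqPqq=>qqqqq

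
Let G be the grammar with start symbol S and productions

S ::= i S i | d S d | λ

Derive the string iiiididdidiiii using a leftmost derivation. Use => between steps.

S => iSi   [S ::= i S i]
iSi => iiSii   [S ::= i S i]
iiSii => iiiSiii   [S ::= i S i]
iiiSiii => iiiiSiiii   [S ::= i S i]
iiiiSiiii => iiiidSdiiii   [S ::= d S d]
iiiidSdiiii => iiiidiSidiiii   [S ::= i S i]
iiiidiSidiiii => iiiididSdidiiii   [S ::= d S d]
iiiididSdidiiii => iiiididdidiiii   [S ::= λ]

S => iSi => iiSii => iiiSiii => iiiiSiiii => iiiidSdiiii => iiiidiSidiiii => iiiididSdidiiii => iiiididdidiiii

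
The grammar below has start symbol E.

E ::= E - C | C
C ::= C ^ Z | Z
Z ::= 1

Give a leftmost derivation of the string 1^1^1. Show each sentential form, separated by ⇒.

E ⇒ C   [E ::= C]
C ⇒ C^Z   [C ::= C ^ Z]
C^Z ⇒ C^Z^Z   [C ::= C ^ Z]
C^Z^Z ⇒ Z^Z^Z   [C ::= Z]
Z^Z^Z ⇒ 1^Z^Z   [Z ::= 1]
1^Z^Z ⇒ 1^1^Z   [Z ::= 1]
1^1^Z ⇒ 1^1^1   [Z ::= 1]

E⇒C⇒C^Z⇒C^Z^Z⇒Z^Z^Z⇒1^Z^Z⇒1^1^Z⇒1^1^1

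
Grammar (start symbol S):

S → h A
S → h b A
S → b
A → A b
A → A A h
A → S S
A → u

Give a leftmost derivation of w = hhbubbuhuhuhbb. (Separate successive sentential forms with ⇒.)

S ⇒ hA   [S → h A]
hA ⇒ hSS   [A → S S]
hSS ⇒ hhbAS   [S → h b A]
hhbAS ⇒ hhbAbS   [A → A b]
hhbAbS ⇒ hhbAAhbS   [A → A A h]
hhbAAhbS ⇒ hhbAAhAhbS   [A → A A h]
hhbAAhAhbS ⇒ hhbAAhAhAhbS   [A → A A h]
hhbAAhAhAhbS ⇒ hhbAbAhAhAhbS   [A → A b]
hhbAbAhAhAhbS ⇒ hhbAbbAhAhAhbS   [A → A b]
hhbAbbAhAhAhbS ⇒ hhbubbAhAhAhbS   [A → u]
hhbubbAhAhAhbS ⇒ hhbubbuhAhAhbS   [A → u]
hhbubbuhAhAhbS ⇒ hhbubbuhuhAhbS   [A → u]
hhbubbuhuhAhbS ⇒ hhbubbuhuhuhbS   [A → u]
hhbubbuhuhuhbS ⇒ hhbubbuhuhuhbb   [S → b]

S ⇒ hA ⇒ hSS ⇒ hhbAS ⇒ hhbAbS ⇒ hhbAAhbS ⇒ hhbAAhAhbS ⇒ hhbAAhAhAhbS ⇒ hhbAbAhAhAhbS ⇒ hhbAbbAhAhAhbS ⇒ hhbubbAhAhAhbS ⇒ hhbubbuhAhAhbS ⇒ hhbubbuhuhAhbS ⇒ hhbubbuhuhuhbS ⇒ hhbubbuhuhuhbb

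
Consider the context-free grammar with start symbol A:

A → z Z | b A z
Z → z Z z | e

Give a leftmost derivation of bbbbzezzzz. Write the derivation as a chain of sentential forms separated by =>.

A => bAz   [A → b A z]
bAz => bbAzz   [A → b A z]
bbAzz => bbbAzzz   [A → b A z]
bbbAzzz => bbbbAzzzz   [A → b A z]
bbbbAzzzz => bbbbzZzzzz   [A → z Z]
bbbbzZzzzz => bbbbzezzzz   [Z → e]

A=>bAz=>bbAzz=>bbbAzzz=>bbbbAzzzz=>bbbbzZzzzz=>bbbbzezzzz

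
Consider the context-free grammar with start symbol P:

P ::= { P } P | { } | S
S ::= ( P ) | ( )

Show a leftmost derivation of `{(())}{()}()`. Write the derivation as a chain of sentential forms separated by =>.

P => {P}P   [P ::= { P } P]
{P}P => {S}P   [P ::= S]
{S}P => {(P)}P   [S ::= ( P )]
{(P)}P => {(S)}P   [P ::= S]
{(S)}P => {(())}P   [S ::= ( )]
{(())}P => {(())}{P}P   [P ::= { P } P]
{(())}{P}P => {(())}{S}P   [P ::= S]
{(())}{S}P => {(())}{()}P   [S ::= ( )]
{(())}{()}P => {(())}{()}S   [P ::= S]
{(())}{()}S => {(())}{()}()   [S ::= ( )]

P=>{P}P=>{S}P=>{(P)}P=>{(S)}P=>{(())}P=>{(())}{P}P=>{(())}{S}P=>{(())}{()}P=>{(())}{()}S=>{(())}{()}()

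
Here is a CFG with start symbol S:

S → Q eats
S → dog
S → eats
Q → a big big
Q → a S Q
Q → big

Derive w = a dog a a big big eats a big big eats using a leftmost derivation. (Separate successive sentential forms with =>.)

S => Q eats   [S → Q eats]
Q eats => a S Q eats   [Q → a S Q]
a S Q eats => a dog Q eats   [S → dog]
a dog Q eats => a dog a S Q eats   [Q → a S Q]
a dog a S Q eats => a dog a Q eats Q eats   [S → Q eats]
a dog a Q eats Q eats => a dog a a big big eats Q eats   [Q → a big big]
a dog a a big big eats Q eats => a dog a a big big eats a big big eats   [Q → a big big]

S => Q eats => a S Q eats => a dog Q eats => a dog a S Q eats => a dog a Q eats Q eats => a dog a a big big eats Q eats => a dog a a big big eats a big big eats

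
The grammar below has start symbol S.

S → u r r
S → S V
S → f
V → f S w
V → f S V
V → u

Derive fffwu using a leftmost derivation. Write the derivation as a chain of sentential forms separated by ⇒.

S ⇒ SV ⇒ SVV ⇒ fVV ⇒ ffSwV ⇒ fffwV ⇒ fffwu

S ⇒ SV   [S → S V]
SV ⇒ SVV   [S → S V]
SVV ⇒ fVV   [S → f]
fVV ⇒ ffSwV   [V → f S w]
ffSwV ⇒ fffwV   [S → f]
fffwV ⇒ fffwu   [V → u]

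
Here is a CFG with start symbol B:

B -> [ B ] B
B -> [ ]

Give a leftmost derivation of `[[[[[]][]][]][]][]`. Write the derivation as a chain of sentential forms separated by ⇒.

B ⇒ [B]B ⇒ [[B]B]B ⇒ [[[B]B]B]B ⇒ [[[[B]B]B]B]B ⇒ [[[[[]]B]B]B]B ⇒ [[[[[]][]]B]B]B ⇒ [[[[[]][]][]]B]B ⇒ [[[[[]][]][]][]]B ⇒ [[[[[]][]][]][]][]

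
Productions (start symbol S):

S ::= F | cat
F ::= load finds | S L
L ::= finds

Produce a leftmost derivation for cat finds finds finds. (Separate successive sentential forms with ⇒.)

S ⇒ F ⇒ S L ⇒ F L ⇒ S L L ⇒ F L L ⇒ S L L L ⇒ cat L L L ⇒ cat finds L L ⇒ cat finds finds L ⇒ cat finds finds finds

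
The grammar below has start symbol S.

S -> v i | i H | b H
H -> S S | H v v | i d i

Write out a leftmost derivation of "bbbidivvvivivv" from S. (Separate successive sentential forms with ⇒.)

S ⇒ bH ⇒ bHvv ⇒ bSSvv ⇒ bbHSvv ⇒ bbSSSvv ⇒ bbbHSSvv ⇒ bbbHvvSSvv ⇒ bbbidivvSSvv ⇒ bbbidivvviSvv ⇒ bbbidivvvivivv

S ⇒ bH   [S -> b H]
bH ⇒ bHvv   [H -> H v v]
bHvv ⇒ bSSvv   [H -> S S]
bSSvv ⇒ bbHSvv   [S -> b H]
bbHSvv ⇒ bbSSSvv   [H -> S S]
bbSSSvv ⇒ bbbHSSvv   [S -> b H]
bbbHSSvv ⇒ bbbHvvSSvv   [H -> H v v]
bbbHvvSSvv ⇒ bbbidivvSSvv   [H -> i d i]
bbbidivvSSvv ⇒ bbbidivvviSvv   [S -> v i]
bbbidivvviSvv ⇒ bbbidivvvivivv   [S -> v i]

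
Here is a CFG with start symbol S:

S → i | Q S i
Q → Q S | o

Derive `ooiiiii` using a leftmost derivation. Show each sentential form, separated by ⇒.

S ⇒ QSi   [S → Q S i]
QSi ⇒ QSSi   [Q → Q S]
QSSi ⇒ oSSi   [Q → o]
oSSi ⇒ oQSiSi   [S → Q S i]
oQSiSi ⇒ oQSSiSi   [Q → Q S]
oQSSiSi ⇒ ooSSiSi   [Q → o]
ooSSiSi ⇒ ooiSiSi   [S → i]
ooiSiSi ⇒ ooiiiSi   [S → i]
ooiiiSi ⇒ ooiiiii   [S → i]

S ⇒ QSi ⇒ QSSi ⇒ oSSi ⇒ oQSiSi ⇒ oQSSiSi ⇒ ooSSiSi ⇒ ooiSiSi ⇒ ooiiiSi ⇒ ooiiiii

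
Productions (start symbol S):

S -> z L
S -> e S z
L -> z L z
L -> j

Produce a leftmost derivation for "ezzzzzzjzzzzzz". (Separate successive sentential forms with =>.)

S => eSz => ezLz => ezzLzz => ezzzLzzz => ezzzzLzzzz => ezzzzzLzzzzz => ezzzzzzLzzzzzz => ezzzzzzjzzzzzz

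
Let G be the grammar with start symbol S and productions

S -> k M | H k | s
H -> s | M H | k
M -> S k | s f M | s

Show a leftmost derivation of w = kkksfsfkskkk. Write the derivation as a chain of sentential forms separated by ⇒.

S ⇒ kM ⇒ kSk ⇒ kkMk ⇒ kkSkk ⇒ kkkMkk ⇒ kkksfMkk ⇒ kkksfsfMkk ⇒ kkksfsfSkkk ⇒ kkksfsfkMkkk ⇒ kkksfsfkskkk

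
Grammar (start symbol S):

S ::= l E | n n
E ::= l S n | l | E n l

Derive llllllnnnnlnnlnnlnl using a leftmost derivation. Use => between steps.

S=>lE=>lEnl=>lEnlnl=>llSnnlnl=>lllEnnlnl=>lllEnlnnlnl=>llllSnnlnnlnl=>lllllEnnlnnlnl=>lllllEnlnnlnnlnl=>llllllSnnlnnlnnlnl=>llllllnnnnlnnlnnlnl

S => lE   [S ::= l E]
lE => lEnl   [E ::= E n l]
lEnl => lEnlnl   [E ::= E n l]
lEnlnl => llSnnlnl   [E ::= l S n]
llSnnlnl => lllEnnlnl   [S ::= l E]
lllEnnlnl => lllEnlnnlnl   [E ::= E n l]
lllEnlnnlnl => llllSnnlnnlnl   [E ::= l S n]
llllSnnlnnlnl => lllllEnnlnnlnl   [S ::= l E]
lllllEnnlnnlnl => lllllEnlnnlnnlnl   [E ::= E n l]
lllllEnlnnlnnlnl => llllllSnnlnnlnnlnl   [E ::= l S n]
llllllSnnlnnlnnlnl => llllllnnnnlnnlnnlnl   [S ::= n n]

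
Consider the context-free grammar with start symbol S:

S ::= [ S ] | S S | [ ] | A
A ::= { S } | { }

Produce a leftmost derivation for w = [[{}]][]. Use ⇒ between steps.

S ⇒ SS ⇒ [S]S ⇒ [[S]]S ⇒ [[A]]S ⇒ [[{}]]S ⇒ [[{}]][]

S ⇒ SS   [S ::= S S]
SS ⇒ [S]S   [S ::= [ S ]]
[S]S ⇒ [[S]]S   [S ::= [ S ]]
[[S]]S ⇒ [[A]]S   [S ::= A]
[[A]]S ⇒ [[{}]]S   [A ::= { }]
[[{}]]S ⇒ [[{}]][]   [S ::= [ ]]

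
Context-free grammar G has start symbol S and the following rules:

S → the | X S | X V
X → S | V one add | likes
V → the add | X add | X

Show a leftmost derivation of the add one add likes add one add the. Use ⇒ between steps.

S ⇒ X S   [S → X S]
X S ⇒ V one add S   [X → V one add]
V one add S ⇒ the add one add S   [V → the add]
the add one add S ⇒ the add one add X S   [S → X S]
the add one add X S ⇒ the add one add V one add S   [X → V one add]
the add one add V one add S ⇒ the add one add X add one add S   [V → X add]
the add one add X add one add S ⇒ the add one add likes add one add S   [X → likes]
the add one add likes add one add S ⇒ the add one add likes add one add the   [S → the]

S ⇒ X S ⇒ V one add S ⇒ the add one add S ⇒ the add one add X S ⇒ the add one add V one add S ⇒ the add one add X add one add S ⇒ the add one add likes add one add S ⇒ the add one add likes add one add the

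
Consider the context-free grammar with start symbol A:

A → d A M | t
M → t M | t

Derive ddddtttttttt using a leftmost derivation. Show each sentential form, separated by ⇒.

A ⇒ dAM ⇒ ddAMM ⇒ dddAMMM ⇒ ddddAMMMM ⇒ ddddtMMMM ⇒ ddddttMMMM ⇒ ddddtttMMMM ⇒ ddddttttMMMM ⇒ ddddtttttMMM ⇒ ddddttttttMM ⇒ ddddtttttttM ⇒ ddddtttttttt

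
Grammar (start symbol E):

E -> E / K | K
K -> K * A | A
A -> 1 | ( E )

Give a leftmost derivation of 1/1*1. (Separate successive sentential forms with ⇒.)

E ⇒ E/K ⇒ K/K ⇒ A/K ⇒ 1/K ⇒ 1/K*A ⇒ 1/A*A ⇒ 1/1*A ⇒ 1/1*1

E ⇒ E/K   [E -> E / K]
E/K ⇒ K/K   [E -> K]
K/K ⇒ A/K   [K -> A]
A/K ⇒ 1/K   [A -> 1]
1/K ⇒ 1/K*A   [K -> K * A]
1/K*A ⇒ 1/A*A   [K -> A]
1/A*A ⇒ 1/1*A   [A -> 1]
1/1*A ⇒ 1/1*1   [A -> 1]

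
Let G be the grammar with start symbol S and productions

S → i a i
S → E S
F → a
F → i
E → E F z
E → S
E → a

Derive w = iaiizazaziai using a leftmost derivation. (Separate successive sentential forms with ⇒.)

S ⇒ ES   [S → E S]
ES ⇒ EFzS   [E → E F z]
EFzS ⇒ EFzFzS   [E → E F z]
EFzFzS ⇒ EFzFzFzS   [E → E F z]
EFzFzFzS ⇒ SFzFzFzS   [E → S]
SFzFzFzS ⇒ iaiFzFzFzS   [S → i a i]
iaiFzFzFzS ⇒ iaiizFzFzS   [F → i]
iaiizFzFzS ⇒ iaiizazFzS   [F → a]
iaiizazFzS ⇒ iaiizazazS   [F → a]
iaiizazazS ⇒ iaiizazaziai   [S → i a i]

S ⇒ ES ⇒ EFzS ⇒ EFzFzS ⇒ EFzFzFzS ⇒ SFzFzFzS ⇒ iaiFzFzFzS ⇒ iaiizFzFzS ⇒ iaiizazFzS ⇒ iaiizazazS ⇒ iaiizazaziai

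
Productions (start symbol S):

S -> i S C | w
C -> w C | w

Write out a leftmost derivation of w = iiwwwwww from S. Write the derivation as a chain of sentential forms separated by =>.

S => iSC => iiSCC => iiwCC => iiwwC => iiwwwC => iiwwwwC => iiwwwwwC => iiwwwwww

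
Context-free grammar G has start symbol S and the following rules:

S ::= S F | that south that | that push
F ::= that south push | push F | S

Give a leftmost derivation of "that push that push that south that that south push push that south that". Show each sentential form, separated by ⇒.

S ⇒ S F ⇒ S F F ⇒ S F F F ⇒ S F F F F ⇒ that push F F F F ⇒ that push S F F F ⇒ that push that push F F F ⇒ that push that push S F F ⇒ that push that push that south that F F ⇒ that push that push that south that that south push F ⇒ that push that push that south that that south push push F ⇒ that push that push that south that that south push push S ⇒ that push that push that south that that south push push that south that

S ⇒ S F   [S ::= S F]
S F ⇒ S F F   [S ::= S F]
S F F ⇒ S F F F   [S ::= S F]
S F F F ⇒ S F F F F   [S ::= S F]
S F F F F ⇒ that push F F F F   [S ::= that push]
that push F F F F ⇒ that push S F F F   [F ::= S]
that push S F F F ⇒ that push that push F F F   [S ::= that push]
that push that push F F F ⇒ that push that push S F F   [F ::= S]
that push that push S F F ⇒ that push that push that south that F F   [S ::= that south that]
that push that push that south that F F ⇒ that push that push that south that that south push F   [F ::= that south push]
that push that push that south that that south push F ⇒ that push that push that south that that south push push F   [F ::= push F]
that push that push that south that that south push push F ⇒ that push that push that south that that south push push S   [F ::= S]
that push that push that south that that south push push S ⇒ that push that push that south that that south push push that south that   [S ::= that south that]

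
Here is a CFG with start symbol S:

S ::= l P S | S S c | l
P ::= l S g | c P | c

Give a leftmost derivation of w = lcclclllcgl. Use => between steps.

S => lPS   [S ::= l P S]
lPS => lcPS   [P ::= c P]
lcPS => lccS   [P ::= c]
lccS => lcclPS   [S ::= l P S]
lcclPS => lcclcPS   [P ::= c P]
lcclcPS => lcclclSgS   [P ::= l S g]
lcclclSgS => lcclclSScgS   [S ::= S S c]
lcclclSScgS => lcclcllScgS   [S ::= l]
lcclcllScgS => lcclclllcgS   [S ::= l]
lcclclllcgS => lcclclllcgl   [S ::= l]

S => lPS => lcPS => lccS => lcclPS => lcclcPS => lcclclSgS => lcclclSScgS => lcclcllScgS => lcclclllcgS => lcclclllcgl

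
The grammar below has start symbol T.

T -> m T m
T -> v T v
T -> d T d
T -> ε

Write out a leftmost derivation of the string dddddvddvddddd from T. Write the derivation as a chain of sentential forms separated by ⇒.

T ⇒ dTd ⇒ ddTdd ⇒ dddTddd ⇒ ddddTdddd ⇒ dddddTddddd ⇒ dddddvTvddddd ⇒ dddddvdTdvddddd ⇒ dddddvddvddddd

T ⇒ dTd   [T -> d T d]
dTd ⇒ ddTdd   [T -> d T d]
ddTdd ⇒ dddTddd   [T -> d T d]
dddTddd ⇒ ddddTdddd   [T -> d T d]
ddddTdddd ⇒ dddddTddddd   [T -> d T d]
dddddTddddd ⇒ dddddvTvddddd   [T -> v T v]
dddddvTvddddd ⇒ dddddvdTdvddddd   [T -> d T d]
dddddvdTdvddddd ⇒ dddddvddvddddd   [T -> ε]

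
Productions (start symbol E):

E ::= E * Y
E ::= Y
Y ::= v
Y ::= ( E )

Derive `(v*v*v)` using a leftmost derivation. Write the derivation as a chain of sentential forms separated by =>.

E => Y => (E) => (E*Y) => (E*Y*Y) => (Y*Y*Y) => (v*Y*Y) => (v*v*Y) => (v*v*v)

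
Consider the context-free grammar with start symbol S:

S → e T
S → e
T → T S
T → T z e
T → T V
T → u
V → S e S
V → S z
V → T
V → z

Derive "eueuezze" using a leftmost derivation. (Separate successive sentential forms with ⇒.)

S ⇒ eT   [S → e T]
eT ⇒ eTS   [T → T S]
eTS ⇒ euS   [T → u]
euS ⇒ eueT   [S → e T]
eueT ⇒ eueTze   [T → T z e]
eueTze ⇒ eueTVze   [T → T V]
eueTVze ⇒ eueTSVze   [T → T S]
eueTSVze ⇒ eueuSVze   [T → u]
eueuSVze ⇒ eueueVze   [S → e]
eueueVze ⇒ eueuezze   [V → z]

S ⇒ eT ⇒ eTS ⇒ euS ⇒ eueT ⇒ eueTze ⇒ eueTVze ⇒ eueTSVze ⇒ eueuSVze ⇒ eueueVze ⇒ eueuezze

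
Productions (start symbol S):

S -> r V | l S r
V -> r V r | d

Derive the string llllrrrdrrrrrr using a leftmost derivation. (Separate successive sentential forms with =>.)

S => lSr => llSrr => lllSrrr => llllSrrrr => llllrVrrrr => llllrrVrrrrr => llllrrrVrrrrrr => llllrrrdrrrrrr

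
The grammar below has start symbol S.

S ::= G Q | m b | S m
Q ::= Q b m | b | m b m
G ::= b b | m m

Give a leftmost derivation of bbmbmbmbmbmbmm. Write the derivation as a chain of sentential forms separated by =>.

S => Sm   [S ::= S m]
Sm => GQm   [S ::= G Q]
GQm => bbQm   [G ::= b b]
bbQm => bbQbmm   [Q ::= Q b m]
bbQbmm => bbQbmbmm   [Q ::= Q b m]
bbQbmbmm => bbQbmbmbmm   [Q ::= Q b m]
bbQbmbmbmm => bbQbmbmbmbmm   [Q ::= Q b m]
bbQbmbmbmbmm => bbmbmbmbmbmbmm   [Q ::= m b m]

S=>Sm=>GQm=>bbQm=>bbQbmm=>bbQbmbmm=>bbQbmbmbmm=>bbQbmbmbmbmm=>bbmbmbmbmbmbmm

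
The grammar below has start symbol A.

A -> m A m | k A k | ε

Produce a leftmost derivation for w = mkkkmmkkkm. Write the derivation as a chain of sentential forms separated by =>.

A => mAm   [A -> m A m]
mAm => mkAkm   [A -> k A k]
mkAkm => mkkAkkm   [A -> k A k]
mkkAkkm => mkkkAkkkm   [A -> k A k]
mkkkAkkkm => mkkkmAmkkkm   [A -> m A m]
mkkkmAmkkkm => mkkkmmkkkm   [A -> ε]

A => mAm => mkAkm => mkkAkkm => mkkkAkkkm => mkkkmAmkkkm => mkkkmmkkkm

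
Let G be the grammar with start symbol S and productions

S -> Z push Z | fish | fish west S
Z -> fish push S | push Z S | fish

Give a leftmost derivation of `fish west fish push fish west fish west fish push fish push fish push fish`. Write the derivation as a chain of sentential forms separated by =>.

S => fish west S => fish west Z push Z => fish west fish push S push Z => fish west fish push fish west S push Z => fish west fish push fish west fish west S push Z => fish west fish push fish west fish west Z push Z push Z => fish west fish push fish west fish west fish push S push Z push Z => fish west fish push fish west fish west fish push fish push Z push Z => fish west fish push fish west fish west fish push fish push fish push Z => fish west fish push fish west fish west fish push fish push fish push fish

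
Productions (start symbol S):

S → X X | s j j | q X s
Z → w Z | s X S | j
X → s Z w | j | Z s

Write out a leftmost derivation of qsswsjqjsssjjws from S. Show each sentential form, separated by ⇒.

S ⇒ qXs ⇒ qsZws ⇒ qssXSws ⇒ qssZsSws ⇒ qsswZsSws ⇒ qsswsXSsSws ⇒ qsswsjSsSws ⇒ qsswsjqXssSws ⇒ qsswsjqjssSws ⇒ qsswsjqjsssjjws

S ⇒ qXs   [S → q X s]
qXs ⇒ qsZws   [X → s Z w]
qsZws ⇒ qssXSws   [Z → s X S]
qssXSws ⇒ qssZsSws   [X → Z s]
qssZsSws ⇒ qsswZsSws   [Z → w Z]
qsswZsSws ⇒ qsswsXSsSws   [Z → s X S]
qsswsXSsSws ⇒ qsswsjSsSws   [X → j]
qsswsjSsSws ⇒ qsswsjqXssSws   [S → q X s]
qsswsjqXssSws ⇒ qsswsjqjssSws   [X → j]
qsswsjqjssSws ⇒ qsswsjqjsssjjws   [S → s j j]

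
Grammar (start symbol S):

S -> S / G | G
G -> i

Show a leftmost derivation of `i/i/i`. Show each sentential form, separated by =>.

S => S/G => S/G/G => G/G/G => i/G/G => i/i/G => i/i/i

S => S/G   [S -> S / G]
S/G => S/G/G   [S -> S / G]
S/G/G => G/G/G   [S -> G]
G/G/G => i/G/G   [G -> i]
i/G/G => i/i/G   [G -> i]
i/i/G => i/i/i   [G -> i]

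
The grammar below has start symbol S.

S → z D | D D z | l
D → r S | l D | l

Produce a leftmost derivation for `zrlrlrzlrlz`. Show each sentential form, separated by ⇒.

S ⇒ zD ⇒ zrS ⇒ zrDDz ⇒ zrlDDz ⇒ zrlrSDz ⇒ zrlrlDz ⇒ zrlrlrSz ⇒ zrlrlrzDz ⇒ zrlrlrzlDz ⇒ zrlrlrzlrSz ⇒ zrlrlrzlrlz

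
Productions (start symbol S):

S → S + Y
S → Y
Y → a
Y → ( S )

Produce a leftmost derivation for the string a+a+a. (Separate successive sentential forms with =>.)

S=>S+Y=>S+Y+Y=>Y+Y+Y=>a+Y+Y=>a+a+Y=>a+a+a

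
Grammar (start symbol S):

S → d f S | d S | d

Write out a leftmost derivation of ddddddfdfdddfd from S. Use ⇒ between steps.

S ⇒ dS ⇒ ddS ⇒ dddS ⇒ ddddS ⇒ dddddS ⇒ ddddddfS ⇒ ddddddfdfS ⇒ ddddddfdfdS ⇒ ddddddfdfddS ⇒ ddddddfdfdddfS ⇒ ddddddfdfdddfd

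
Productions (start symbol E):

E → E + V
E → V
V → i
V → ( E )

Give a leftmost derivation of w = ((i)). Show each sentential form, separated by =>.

E => V   [E → V]
V => (E)   [V → ( E )]
(E) => (V)   [E → V]
(V) => ((E))   [V → ( E )]
((E)) => ((V))   [E → V]
((V)) => ((i))   [V → i]

E => V => (E) => (V) => ((E)) => ((V)) => ((i))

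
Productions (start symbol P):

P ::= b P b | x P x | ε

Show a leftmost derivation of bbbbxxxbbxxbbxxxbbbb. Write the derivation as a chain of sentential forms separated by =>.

P => bPb => bbPbb => bbbPbbb => bbbbPbbbb => bbbbxPxbbbb => bbbbxxPxxbbbb => bbbbxxxPxxxbbbb => bbbbxxxbPbxxxbbbb => bbbbxxxbbPbbxxxbbbb => bbbbxxxbbxPxbbxxxbbbb => bbbbxxxbbxxbbxxxbbbb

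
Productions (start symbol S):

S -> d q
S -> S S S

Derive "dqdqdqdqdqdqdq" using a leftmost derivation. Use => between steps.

S => SSS => SSSSS => SSSSSSS => dqSSSSSS => dqdqSSSSS => dqdqdqSSSS => dqdqdqdqSSS => dqdqdqdqdqSS => dqdqdqdqdqdqS => dqdqdqdqdqdqdq

S => SSS   [S -> S S S]
SSS => SSSSS   [S -> S S S]
SSSSS => SSSSSSS   [S -> S S S]
SSSSSSS => dqSSSSSS   [S -> d q]
dqSSSSSS => dqdqSSSSS   [S -> d q]
dqdqSSSSS => dqdqdqSSSS   [S -> d q]
dqdqdqSSSS => dqdqdqdqSSS   [S -> d q]
dqdqdqdqSSS => dqdqdqdqdqSS   [S -> d q]
dqdqdqdqdqSS => dqdqdqdqdqdqS   [S -> d q]
dqdqdqdqdqdqS => dqdqdqdqdqdqdq   [S -> d q]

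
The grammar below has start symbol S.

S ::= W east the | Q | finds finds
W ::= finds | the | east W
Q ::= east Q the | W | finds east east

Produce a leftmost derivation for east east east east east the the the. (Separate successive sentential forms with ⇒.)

S ⇒ Q   [S ::= Q]
Q ⇒ east Q the   [Q ::= east Q the]
east Q the ⇒ east east Q the the   [Q ::= east Q the]
east east Q the the ⇒ east east W the the   [Q ::= W]
east east W the the ⇒ east east east W the the   [W ::= east W]
east east east W the the ⇒ east east east east W the the   [W ::= east W]
east east east east W the the ⇒ east east east east east W the the   [W ::= east W]
east east east east east W the the ⇒ east east east east east the the the   [W ::= the]

S ⇒ Q ⇒ east Q the ⇒ east east Q the the ⇒ east east W the the ⇒ east east east W the the ⇒ east east east east W the the ⇒ east east east east east W the the ⇒ east east east east east the the the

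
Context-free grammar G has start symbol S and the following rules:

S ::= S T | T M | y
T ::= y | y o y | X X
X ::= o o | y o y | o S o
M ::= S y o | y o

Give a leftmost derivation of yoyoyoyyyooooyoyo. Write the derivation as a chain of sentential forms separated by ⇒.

S ⇒ TM ⇒ yoyM ⇒ yoySyo ⇒ yoyTMyo ⇒ yoyXXMyo ⇒ yoyoSoXMyo ⇒ yoyoTMoXMyo ⇒ yoyoyoyMoXMyo ⇒ yoyoyoySyooXMyo ⇒ yoyoyoyyyooXMyo ⇒ yoyoyoyyyooooMyo ⇒ yoyoyoyyyooooyoyo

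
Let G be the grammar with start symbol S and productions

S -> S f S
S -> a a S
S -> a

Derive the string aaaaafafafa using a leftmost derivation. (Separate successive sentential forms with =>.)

S => SfS   [S -> S f S]
SfS => aaSfS   [S -> a a S]
aaSfS => aaSfSfS   [S -> S f S]
aaSfSfS => aaSfSfSfS   [S -> S f S]
aaSfSfSfS => aaaaSfSfSfS   [S -> a a S]
aaaaSfSfSfS => aaaaafSfSfS   [S -> a]
aaaaafSfSfS => aaaaafafSfS   [S -> a]
aaaaafafSfS => aaaaafafafS   [S -> a]
aaaaafafafS => aaaaafafafa   [S -> a]

S=>SfS=>aaSfS=>aaSfSfS=>aaSfSfSfS=>aaaaSfSfSfS=>aaaaafSfSfS=>aaaaafafSfS=>aaaaafafafS=>aaaaafafafa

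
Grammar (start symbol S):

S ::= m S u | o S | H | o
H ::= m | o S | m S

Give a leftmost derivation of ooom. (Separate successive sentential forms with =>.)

S=>oS=>ooS=>oooS=>oooH=>ooom

S => oS   [S ::= o S]
oS => ooS   [S ::= o S]
ooS => oooS   [S ::= o S]
oooS => oooH   [S ::= H]
oooH => ooom   [H ::= m]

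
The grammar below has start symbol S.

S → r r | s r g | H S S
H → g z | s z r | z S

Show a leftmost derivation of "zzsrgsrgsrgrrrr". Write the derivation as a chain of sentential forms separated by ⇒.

S ⇒ HSS   [S → H S S]
HSS ⇒ zSSS   [H → z S]
zSSS ⇒ zHSSSS   [S → H S S]
zHSSSS ⇒ zzSSSSS   [H → z S]
zzSSSSS ⇒ zzsrgSSSS   [S → s r g]
zzsrgSSSS ⇒ zzsrgsrgSSS   [S → s r g]
zzsrgsrgSSS ⇒ zzsrgsrgsrgSS   [S → s r g]
zzsrgsrgsrgSS ⇒ zzsrgsrgsrgrrS   [S → r r]
zzsrgsrgsrgrrS ⇒ zzsrgsrgsrgrrrr   [S → r r]

S ⇒ HSS ⇒ zSSS ⇒ zHSSSS ⇒ zzSSSSS ⇒ zzsrgSSSS ⇒ zzsrgsrgSSS ⇒ zzsrgsrgsrgSS ⇒ zzsrgsrgsrgrrS ⇒ zzsrgsrgsrgrrrr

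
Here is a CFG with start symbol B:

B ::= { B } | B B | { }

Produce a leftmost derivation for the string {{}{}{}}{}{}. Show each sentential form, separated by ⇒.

B ⇒ BB ⇒ BBB ⇒ {B}BB ⇒ {BB}BB ⇒ {{}B}BB ⇒ {{}BB}BB ⇒ {{}{}B}BB ⇒ {{}{}{}}BB ⇒ {{}{}{}}{}B ⇒ {{}{}{}}{}{}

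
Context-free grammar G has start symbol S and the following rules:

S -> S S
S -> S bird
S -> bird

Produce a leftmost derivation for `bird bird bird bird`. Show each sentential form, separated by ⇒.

S ⇒ S S   [S -> S S]
S S ⇒ S bird S   [S -> S bird]
S bird S ⇒ S S bird S   [S -> S S]
S S bird S ⇒ bird S bird S   [S -> bird]
bird S bird S ⇒ bird bird bird S   [S -> bird]
bird bird bird S ⇒ bird bird bird bird   [S -> bird]

S ⇒ S S ⇒ S bird S ⇒ S S bird S ⇒ bird S bird S ⇒ bird bird bird S ⇒ bird bird bird bird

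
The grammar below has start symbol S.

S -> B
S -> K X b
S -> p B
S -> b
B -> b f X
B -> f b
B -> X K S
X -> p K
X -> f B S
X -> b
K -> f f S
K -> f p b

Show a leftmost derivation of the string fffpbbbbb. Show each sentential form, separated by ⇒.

S ⇒ KXb ⇒ ffSXb ⇒ ffKXbXb ⇒ fffpbXbXb ⇒ fffpbbbXb ⇒ fffpbbbbb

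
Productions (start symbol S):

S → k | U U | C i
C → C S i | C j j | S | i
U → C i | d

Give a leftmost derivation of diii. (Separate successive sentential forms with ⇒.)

S ⇒ Ci ⇒ Si ⇒ UUi ⇒ dUi ⇒ dCii ⇒ diii

S ⇒ Ci   [S → C i]
Ci ⇒ Si   [C → S]
Si ⇒ UUi   [S → U U]
UUi ⇒ dUi   [U → d]
dUi ⇒ dCii   [U → C i]
dCii ⇒ diii   [C → i]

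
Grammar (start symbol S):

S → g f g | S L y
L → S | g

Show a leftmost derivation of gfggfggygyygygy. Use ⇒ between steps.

S ⇒ SLy ⇒ SLyLy ⇒ SLyLyLy ⇒ gfgLyLyLy ⇒ gfgSyLyLy ⇒ gfgSLyyLyLy ⇒ gfgSLyLyyLyLy ⇒ gfggfgLyLyyLyLy ⇒ gfggfggyLyyLyLy ⇒ gfggfggygyyLyLy ⇒ gfggfggygyygyLy ⇒ gfggfggygyygygy

S ⇒ SLy   [S → S L y]
SLy ⇒ SLyLy   [S → S L y]
SLyLy ⇒ SLyLyLy   [S → S L y]
SLyLyLy ⇒ gfgLyLyLy   [S → g f g]
gfgLyLyLy ⇒ gfgSyLyLy   [L → S]
gfgSyLyLy ⇒ gfgSLyyLyLy   [S → S L y]
gfgSLyyLyLy ⇒ gfgSLyLyyLyLy   [S → S L y]
gfgSLyLyyLyLy ⇒ gfggfgLyLyyLyLy   [S → g f g]
gfggfgLyLyyLyLy ⇒ gfggfggyLyyLyLy   [L → g]
gfggfggyLyyLyLy ⇒ gfggfggygyyLyLy   [L → g]
gfggfggygyyLyLy ⇒ gfggfggygyygyLy   [L → g]
gfggfggygyygyLy ⇒ gfggfggygyygygy   [L → g]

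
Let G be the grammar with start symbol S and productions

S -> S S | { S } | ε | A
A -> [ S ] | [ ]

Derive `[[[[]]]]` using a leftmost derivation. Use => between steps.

S => A   [S -> A]
A => [S]   [A -> [ S ]]
[S] => [A]   [S -> A]
[A] => [[S]]   [A -> [ S ]]
[[S]] => [[A]]   [S -> A]
[[A]] => [[[S]]]   [A -> [ S ]]
[[[S]]] => [[[A]]]   [S -> A]
[[[A]]] => [[[[]]]]   [A -> [ ]]

S=>A=>[S]=>[A]=>[[S]]=>[[A]]=>[[[S]]]=>[[[A]]]=>[[[[]]]]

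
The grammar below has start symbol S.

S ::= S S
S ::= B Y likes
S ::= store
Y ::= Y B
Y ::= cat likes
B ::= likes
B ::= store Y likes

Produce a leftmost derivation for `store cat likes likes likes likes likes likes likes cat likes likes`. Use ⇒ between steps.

S ⇒ B Y likes ⇒ store Y likes Y likes ⇒ store Y B likes Y likes ⇒ store Y B B likes Y likes ⇒ store Y B B B likes Y likes ⇒ store Y B B B B likes Y likes ⇒ store Y B B B B B likes Y likes ⇒ store cat likes B B B B B likes Y likes ⇒ store cat likes likes B B B B likes Y likes ⇒ store cat likes likes likes B B B likes Y likes ⇒ store cat likes likes likes likes B B likes Y likes ⇒ store cat likes likes likes likes likes B likes Y likes ⇒ store cat likes likes likes likes likes likes likes Y likes ⇒ store cat likes likes likes likes likes likes likes cat likes likes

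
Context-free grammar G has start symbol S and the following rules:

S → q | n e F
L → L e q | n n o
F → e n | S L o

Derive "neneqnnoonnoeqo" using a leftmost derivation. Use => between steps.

S => neF => neSLo => neneFLo => neneSLoLo => neneqLoLo => neneqnnooLo => neneqnnooLeqo => neneqnnoonnoeqo

S => neF   [S → n e F]
neF => neSLo   [F → S L o]
neSLo => neneFLo   [S → n e F]
neneFLo => neneSLoLo   [F → S L o]
neneSLoLo => neneqLoLo   [S → q]
neneqLoLo => neneqnnooLo   [L → n n o]
neneqnnooLo => neneqnnooLeqo   [L → L e q]
neneqnnooLeqo => neneqnnoonnoeqo   [L → n n o]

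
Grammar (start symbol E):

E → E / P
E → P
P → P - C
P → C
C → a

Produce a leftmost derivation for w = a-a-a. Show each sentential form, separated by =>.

E => P   [E → P]
P => P-C   [P → P - C]
P-C => P-C-C   [P → P - C]
P-C-C => C-C-C   [P → C]
C-C-C => a-C-C   [C → a]
a-C-C => a-a-C   [C → a]
a-a-C => a-a-a   [C → a]

E => P => P-C => P-C-C => C-C-C => a-C-C => a-a-C => a-a-a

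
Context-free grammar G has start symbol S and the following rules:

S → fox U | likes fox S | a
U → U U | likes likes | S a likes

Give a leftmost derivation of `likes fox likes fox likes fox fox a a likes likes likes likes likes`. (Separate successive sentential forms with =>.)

S => likes fox S => likes fox likes fox S => likes fox likes fox likes fox S => likes fox likes fox likes fox fox U => likes fox likes fox likes fox fox U U => likes fox likes fox likes fox fox S a likes U => likes fox likes fox likes fox fox a a likes U => likes fox likes fox likes fox fox a a likes U U => likes fox likes fox likes fox fox a a likes likes likes U => likes fox likes fox likes fox fox a a likes likes likes likes likes

S => likes fox S   [S → likes fox S]
likes fox S => likes fox likes fox S   [S → likes fox S]
likes fox likes fox S => likes fox likes fox likes fox S   [S → likes fox S]
likes fox likes fox likes fox S => likes fox likes fox likes fox fox U   [S → fox U]
likes fox likes fox likes fox fox U => likes fox likes fox likes fox fox U U   [U → U U]
likes fox likes fox likes fox fox U U => likes fox likes fox likes fox fox S a likes U   [U → S a likes]
likes fox likes fox likes fox fox S a likes U => likes fox likes fox likes fox fox a a likes U   [S → a]
likes fox likes fox likes fox fox a a likes U => likes fox likes fox likes fox fox a a likes U U   [U → U U]
likes fox likes fox likes fox fox a a likes U U => likes fox likes fox likes fox fox a a likes likes likes U   [U → likes likes]
likes fox likes fox likes fox fox a a likes likes likes U => likes fox likes fox likes fox fox a a likes likes likes likes likes   [U → likes likes]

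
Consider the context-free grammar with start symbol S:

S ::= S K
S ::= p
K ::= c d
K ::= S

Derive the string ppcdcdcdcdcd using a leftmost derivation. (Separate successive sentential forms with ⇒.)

S ⇒ SK   [S ::= S K]
SK ⇒ pK   [S ::= p]
pK ⇒ pS   [K ::= S]
pS ⇒ pSK   [S ::= S K]
pSK ⇒ pSKK   [S ::= S K]
pSKK ⇒ pSKKK   [S ::= S K]
pSKKK ⇒ pSKKKK   [S ::= S K]
pSKKKK ⇒ pSKKKKK   [S ::= S K]
pSKKKKK ⇒ ppKKKKK   [S ::= p]
ppKKKKK ⇒ ppcdKKKK   [K ::= c d]
ppcdKKKK ⇒ ppcdcdKKK   [K ::= c d]
ppcdcdKKK ⇒ ppcdcdcdKK   [K ::= c d]
ppcdcdcdKK ⇒ ppcdcdcdcdK   [K ::= c d]
ppcdcdcdcdK ⇒ ppcdcdcdcdcd   [K ::= c d]

S ⇒ SK ⇒ pK ⇒ pS ⇒ pSK ⇒ pSKK ⇒ pSKKK ⇒ pSKKKK ⇒ pSKKKKK ⇒ ppKKKKK ⇒ ppcdKKKK ⇒ ppcdcdKKK ⇒ ppcdcdcdKK ⇒ ppcdcdcdcdK ⇒ ppcdcdcdcdcd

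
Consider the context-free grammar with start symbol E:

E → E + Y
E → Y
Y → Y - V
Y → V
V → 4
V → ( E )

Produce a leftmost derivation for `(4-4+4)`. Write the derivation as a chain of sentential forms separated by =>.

E => Y => V => (E) => (E+Y) => (Y+Y) => (Y-V+Y) => (V-V+Y) => (4-V+Y) => (4-4+Y) => (4-4+V) => (4-4+4)

E => Y   [E → Y]
Y => V   [Y → V]
V => (E)   [V → ( E )]
(E) => (E+Y)   [E → E + Y]
(E+Y) => (Y+Y)   [E → Y]
(Y+Y) => (Y-V+Y)   [Y → Y - V]
(Y-V+Y) => (V-V+Y)   [Y → V]
(V-V+Y) => (4-V+Y)   [V → 4]
(4-V+Y) => (4-4+Y)   [V → 4]
(4-4+Y) => (4-4+V)   [Y → V]
(4-4+V) => (4-4+4)   [V → 4]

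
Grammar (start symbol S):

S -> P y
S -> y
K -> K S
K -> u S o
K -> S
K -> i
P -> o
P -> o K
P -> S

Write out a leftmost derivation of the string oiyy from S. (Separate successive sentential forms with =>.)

S=>Py=>Sy=>Pyy=>oKyy=>oiyy

S => Py   [S -> P y]
Py => Sy   [P -> S]
Sy => Pyy   [S -> P y]
Pyy => oKyy   [P -> o K]
oKyy => oiyy   [K -> i]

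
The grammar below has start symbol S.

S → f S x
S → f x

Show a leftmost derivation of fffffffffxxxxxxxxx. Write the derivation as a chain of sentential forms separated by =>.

S => fSx   [S → f S x]
fSx => ffSxx   [S → f S x]
ffSxx => fffSxxx   [S → f S x]
fffSxxx => ffffSxxxx   [S → f S x]
ffffSxxxx => fffffSxxxxx   [S → f S x]
fffffSxxxxx => ffffffSxxxxxx   [S → f S x]
ffffffSxxxxxx => fffffffSxxxxxxx   [S → f S x]
fffffffSxxxxxxx => ffffffffSxxxxxxxx   [S → f S x]
ffffffffSxxxxxxxx => fffffffffxxxxxxxxx   [S → f x]

S=>fSx=>ffSxx=>fffSxxx=>ffffSxxxx=>fffffSxxxxx=>ffffffSxxxxxx=>fffffffSxxxxxxx=>ffffffffSxxxxxxxx=>fffffffffxxxxxxxxx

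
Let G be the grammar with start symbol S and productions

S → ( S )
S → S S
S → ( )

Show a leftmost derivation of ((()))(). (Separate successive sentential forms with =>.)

S => SS => (S)S => ((S))S => ((()))S => ((()))()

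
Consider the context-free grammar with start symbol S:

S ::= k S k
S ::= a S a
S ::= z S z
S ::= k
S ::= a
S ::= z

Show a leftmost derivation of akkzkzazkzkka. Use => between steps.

S => aSa => akSka => akkSkka => akkzSzkka => akkzkSkzkka => akkzkzSzkzkka => akkzkzazkzkka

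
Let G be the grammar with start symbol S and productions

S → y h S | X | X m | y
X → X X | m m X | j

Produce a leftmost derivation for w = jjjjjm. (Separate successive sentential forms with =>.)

S=>Xm=>XXm=>XXXm=>XXXXm=>XXXXXm=>jXXXXm=>jjXXXm=>jjjXXm=>jjjjXm=>jjjjjm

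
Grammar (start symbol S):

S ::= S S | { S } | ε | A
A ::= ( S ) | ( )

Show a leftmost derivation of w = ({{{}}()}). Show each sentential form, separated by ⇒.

S ⇒ A ⇒ (S) ⇒ (SS) ⇒ ({S}S) ⇒ ({SS}S) ⇒ ({{S}S}S) ⇒ ({{{S}}S}S) ⇒ ({{{}}S}S) ⇒ ({{{}}A}S) ⇒ ({{{}}(S)}S) ⇒ ({{{}}()}S) ⇒ ({{{}}()})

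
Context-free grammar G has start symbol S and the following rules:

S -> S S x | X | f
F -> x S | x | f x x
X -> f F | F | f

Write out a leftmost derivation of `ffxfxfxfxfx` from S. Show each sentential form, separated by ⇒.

S⇒SSx⇒SSxSx⇒SSxSxSx⇒SSxSxSxSx⇒SSxSxSxSxSx⇒XSxSxSxSxSx⇒fSxSxSxSxSx⇒ffxSxSxSxSx⇒ffxfxSxSxSx⇒ffxfxfxSxSx⇒ffxfxfxfxSx⇒ffxfxfxfxfx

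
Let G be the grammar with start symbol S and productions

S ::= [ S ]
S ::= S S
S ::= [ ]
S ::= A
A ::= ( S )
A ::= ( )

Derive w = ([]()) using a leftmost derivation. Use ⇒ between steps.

S ⇒ A ⇒ (S) ⇒ (SS) ⇒ ([]S) ⇒ ([]A) ⇒ ([]())

S ⇒ A   [S ::= A]
A ⇒ (S)   [A ::= ( S )]
(S) ⇒ (SS)   [S ::= S S]
(SS) ⇒ ([]S)   [S ::= [ ]]
([]S) ⇒ ([]A)   [S ::= A]
([]A) ⇒ ([]())   [A ::= ( )]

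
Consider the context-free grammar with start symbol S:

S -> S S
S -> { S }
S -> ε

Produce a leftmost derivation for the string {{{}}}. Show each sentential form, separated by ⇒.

S ⇒ {S}   [S -> { S }]
{S} ⇒ {{S}}   [S -> { S }]
{{S}} ⇒ {{SS}}   [S -> S S]
{{SS}} ⇒ {{SSS}}   [S -> S S]
{{SSS}} ⇒ {{SSSS}}   [S -> S S]
{{SSSS}} ⇒ {{{S}SSS}}   [S -> { S }]
{{{S}SSS}} ⇒ {{{}SSS}}   [S -> ε]
{{{}SSS}} ⇒ {{{}SS}}   [S -> ε]
{{{}SS}} ⇒ {{{}S}}   [S -> ε]
{{{}S}} ⇒ {{{}}}   [S -> ε]

S⇒{S}⇒{{S}}⇒{{SS}}⇒{{SSS}}⇒{{SSSS}}⇒{{{S}SSS}}⇒{{{}SSS}}⇒{{{}SS}}⇒{{{}S}}⇒{{{}}}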